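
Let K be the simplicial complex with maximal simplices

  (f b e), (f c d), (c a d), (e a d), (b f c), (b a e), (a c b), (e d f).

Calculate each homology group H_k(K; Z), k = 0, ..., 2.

K has 6 vertices, 12 edges, 8 triangles.
rank ∂_0 = 0, rank ∂_1 = 5 ⇒ b_0 = 6 − 0 − 5 = 1; all invariant factors of ∂_1 are 1 so no torsion. So H_0 = Z.
rank ∂_1 = 5, rank ∂_2 = 7 ⇒ b_1 = 12 − 5 − 7 = 0; all invariant factors of ∂_2 are 1 so no torsion. So H_1 = 0.
rank ∂_2 = 7, rank ∂_3 = 0 ⇒ b_2 = 8 − 7 − 0 = 1. So H_2 = Z.

H_0 ≅ Z,  H_1 = 0,  H_2 ≅ Z.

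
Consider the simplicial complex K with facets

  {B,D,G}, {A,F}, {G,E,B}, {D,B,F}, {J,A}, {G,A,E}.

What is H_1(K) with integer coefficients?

K has 7 vertices, 11 edges, 4 triangles.
rank ∂_1 = 6, rank ∂_2 = 4 ⇒ b_1 = 11 − 6 − 4 = 1; all invariant factors of ∂_2 are 1 so no torsion. So H_1 = Z.

H_1 = Z.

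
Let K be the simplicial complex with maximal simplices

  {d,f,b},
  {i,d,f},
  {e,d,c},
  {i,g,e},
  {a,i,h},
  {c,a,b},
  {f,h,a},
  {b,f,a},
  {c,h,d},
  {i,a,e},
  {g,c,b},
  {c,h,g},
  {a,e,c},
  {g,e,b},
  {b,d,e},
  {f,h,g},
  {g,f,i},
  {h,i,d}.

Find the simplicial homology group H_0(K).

H_0 = Z.

We work with the vertex ordering a < b < c < d < e < f < g < h < i. The simplices of K, each written with vertices in increasing order, are:

  0-simplices (9): a, b, c, d, e, f, g, h, i
  1-simplices (27): ab, ac, ae, af, ah, ai, bc, bd, be, bf, bg, cd, ce, cg, ch, de, df, dh, di, eg, ei, fg, fh, fi, gh, gi, hi
  2-simplices (18): abc, abf, ace, aei, afh, ahi, bcg, bde, bdf, beg, cde, cdh, cgh, dfi, dhi, egi, fgh, fgi

Hence C_0 ≅ Z^9, C_1 ≅ Z^27, C_2 ≅ Z^18.

The boundary map ∂_1: C_1 → C_0 sends each edge [p,q] (with p < q) to q − p. For instance
  ∂ah = h − a.
The 9×27 boundary matrix has rank 8 and Smith normal form diag(1,1,1,1,1,1,1,1).

Boundary ∂_2: C_2 → C_1 sends each 2-simplex [p,q,r] to [q,r] − [p,r] + [p,q]. For instance
  ∂bdf = df − bf + bd,
  ∂fgi = gi − fi + fg.
The 27×18 boundary matrix has rank 18 and Smith normal form diag(1,1,1,1,1,1,1,1,1,1,1,1,1,1,1,1,1,2).

From H_k ≅ ker(∂_k) / im(∂_{k+1}) we obtain:

  H_0: rank C_0 − rank ∂_1 = 9 − 8 = 1, and the invariant factors of ∂_1 are all 1, so H_0 ≅ Z.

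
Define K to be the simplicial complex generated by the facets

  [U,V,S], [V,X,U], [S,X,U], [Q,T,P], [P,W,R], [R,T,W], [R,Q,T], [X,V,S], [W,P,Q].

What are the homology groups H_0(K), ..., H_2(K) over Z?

H_0 ≅ Z^2,  H_1 ≅ Z,  H_2 ≅ Z.

Order the vertices as P < Q < R < S < T < U < V < W < X. Listing each simplex with vertices in this order, K has dimension 2 with simplices:

  0-simplices (9): P, Q, R, S, T, U, V, W, X
  1-simplices (16): PQ, PR, PT, PW, QR, QT, QW, RT, RW, SU, SV, SX, TW, UV, UX, VX
  2-simplices (9): PQT, PQW, PRW, QRT, RTW, SUV, SUX, SVX, UVX

Hence C_0 ≅ Z^9, C_1 ≅ Z^16, C_2 ≅ Z^9.

Boundary ∂_1: C_1 → C_0 is given by ∂[p,q] = [q] − [p]. For instance
  ∂QW = W − Q.
The resulting 9×16 matrix has rank 7, and its Smith normal form has invariant factors (1,1,1,1,1,1,1).

Boundary ∂_2: C_2 → C_1 acts by ∂[p,q,r] = [q,r] − [p,r] + [p,q]. For instance
  ∂SUX = UX − SX + SU,
  ∂QRT = RT − QT + QR.
As a 16×9 matrix over Z this has rank 8, with invariant factors (1,1,1,1,1,1,1,1).

Reading off H_k = ker ∂_k / im ∂_{k+1}:

  H_0: rank C_0 − rank ∂_1 = 9 − 7 = 2, and the invariant factors of ∂_1 are all 1, so H_0 ≅ Z^2.
  H_1: rank ker ∂_1 − rank ∂_2 = (16 − 7) − 8 = 1, and the invariant factors of ∂_2 are all 1, so H_1 ≅ Z.
  H_2: rank ker ∂_2 − rank ∂_3 = (9 − 8) − 0 = 1, and there is no ∂_3, so H_2 ≅ Z.

As a check, the Euler characteristic is 9 − 16 + 9 = 2, which agrees with 2 − 1 + 1 = 2.
(K is a triangulation of the disjoint union of the 2-sphere S^2 and the Möbius band.)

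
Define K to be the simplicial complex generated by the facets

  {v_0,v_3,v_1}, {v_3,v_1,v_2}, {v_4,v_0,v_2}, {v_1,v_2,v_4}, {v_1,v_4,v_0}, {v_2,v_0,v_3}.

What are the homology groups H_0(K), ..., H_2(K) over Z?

H_0 = Z,  H_1 = 0,  H_2 = Z.

Take the total order v_0 < v_1 < v_2 < v_3 < v_4 on the vertex set. Then K (dimension 2) consists of the simplices:

  0-simplices (5): [v_0], [v_1], [v_2], [v_3], [v_4]
  1-simplices (9): [v_0,v_1], [v_0,v_2], [v_0,v_3], [v_0,v_4], [v_1,v_2], [v_1,v_3], [v_1,v_4], [v_2,v_3], [v_2,v_4]
  2-simplices (6): [v_0,v_1,v_3], [v_0,v_1,v_4], [v_0,v_2,v_3], [v_0,v_2,v_4], [v_1,v_2,v_3], [v_1,v_2,v_4]

giving chain groups C_0 ≅ Z^5, C_1 ≅ Z^9, C_2 ≅ Z^6.

The boundary map ∂_1: C_1 → C_0 sends each edge [p,q] (with p < q) to q − p. For instance
  ∂[v_0,v_3] = [v_3] − [v_0].
The resulting 5×9 matrix has rank 4, and its Smith normal form has invariant factors (1,1,1,1).

Boundary ∂_2: C_2 → C_1 maps a triangle to the signed sum of its edges. For instance
  ∂[v_0,v_2,v_3] = [v_2,v_3] − [v_0,v_3] + [v_0,v_2],
  ∂[v_1,v_2,v_4] = [v_2,v_4] − [v_1,v_4] + [v_1,v_2].
This gives a 9×6 integer matrix of rank 5; reducing to Smith normal form yields diagonal entries (1,1,1,1,1).

Computing H_k = (kernel of ∂_k) / (image of ∂_{k+1}):

  H_0: rank C_0 − rank ∂_1 = 5 − 4 = 1, and the invariant factors of ∂_1 are all 1, so H_0 ≅ Z.
  H_1: rank ker ∂_1 − rank ∂_2 = (9 − 4) − 5 = 0, and the invariant factors of ∂_2 are all 1, so H_1 ≅ 0.
  H_2: rank ker ∂_2 − rank ∂_3 = (6 − 5) − 0 = 1, and there is no ∂_3, so H_2 ≅ Z.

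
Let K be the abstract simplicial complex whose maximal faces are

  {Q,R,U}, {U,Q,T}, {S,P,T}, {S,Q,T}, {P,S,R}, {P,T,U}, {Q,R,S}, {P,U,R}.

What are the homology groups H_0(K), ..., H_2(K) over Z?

Fix the vertex order P < Q < R < S < T < U and write every simplex with vertices in increasing order. Then dim K = 2 and the simplices of K are:

  0-simplices (6): P, Q, R, S, T, U
  1-simplices (12): PR, PS, PT, PU, QR, QS, QT, QU, RS, RU, ST, TU
  2-simplices (8): PRS, PRU, PST, PTU, QRS, QRU, QST, QTU

Hence C_0 ≅ Z^6, C_1 ≅ Z^12, C_2 ≅ Z^8.

∂_1: C_1 → C_0 sends each edge [p,q] (with p < q) to q − p. For instance
  ∂ST = T − S.
This gives a 6×12 integer matrix of rank 5; reducing to Smith normal form yields diagonal entries (1,1,1,1,1).

The boundary map ∂_2: C_2 → C_1 sends each 2-simplex [p,q,r] to [q,r] − [p,r] + [p,q]. For instance
  ∂QTU = TU − QU + QT,
  ∂QRS = RS − QS + QR.
As a 12×8 matrix over Z this has rank 7, with invariant factors (1,1,1,1,1,1,1).

Now H_k = ker ∂_k / im ∂_{k+1}, so:

  H_0: rank C_0 − rank ∂_1 = 6 − 5 = 1, and the invariant factors of ∂_1 are all 1, so H_0 ≅ Z.
  H_1: rank ker ∂_1 − rank ∂_2 = (12 − 5) − 7 = 0, and the invariant factors of ∂_2 are all 1, so H_1 ≅ 0.
  H_2: rank ker ∂_2 − rank ∂_3 = (8 − 7) − 0 = 1, and there is no ∂_3, so H_2 ≅ Z.

H_0 = Z,  H_1 = 0,  H_2 = Z.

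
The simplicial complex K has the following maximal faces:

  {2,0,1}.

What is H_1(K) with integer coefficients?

We work with the vertex ordering 0 < 1 < 2. The simplices of K, each written with vertices in increasing order, are:

  0-simplices (3): [0], [1], [2]
  1-simplices (3): [0,1], [0,2], [1,2]
  2-simplices (1): [0,1,2]

so the chain groups are C_0 ≅ Z^3, C_1 ≅ Z^3, C_2 ≅ Z^1.

Boundary ∂_1: C_1 → C_0 maps an edge to its endpoints' difference, ∂[p,q] = q − p. For instance
  ∂[1,2] = [2] − [1].
The 3×3 boundary matrix has rank 2 and Smith normal form diag(1,1).

∂_2: C_2 → C_1 maps a triangle to the signed sum of its edges. For instance
  ∂[0,1,2] = [1,2] − [0,2] + [0,1].
The 3×1 boundary matrix has rank 1 and Smith normal form diag(1).

From H_k ≅ ker(∂_k) / im(∂_{k+1}) we obtain:

  H_1: rank ker ∂_1 − rank ∂_2 = (3 − 2) − 1 = 0, and the invariant factors of ∂_2 are all 1, so H_1 = 0.

H_1 = 0.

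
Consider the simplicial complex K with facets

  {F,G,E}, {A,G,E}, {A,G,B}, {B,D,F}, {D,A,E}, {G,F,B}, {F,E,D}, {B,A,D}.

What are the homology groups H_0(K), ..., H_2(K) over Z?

Take the total order A < B < D < E < F < G on the vertex set. Then K (dimension 2) consists of the simplices:

  0-simplices (6): A, B, D, E, F, G
  1-simplices (12): AB, AD, AE, AG, BD, BF, BG, DE, DF, EF, EG, FG
  2-simplices (8): ABD, ABG, ADE, AEG, BDF, BFG, DEF, EFG

Hence C_0 ≅ Z^6, C_1 ≅ Z^12, C_2 ≅ Z^8.

∂_1: C_1 → C_0 sends each edge [p,q] (with p < q) to q − p. For instance
  ∂AG = G − A.
The resulting 6×12 matrix has rank 5, and its Smith normal form has invariant factors (1,1,1,1,1).

Boundary ∂_2: C_2 → C_1 sends each 2-simplex [p,q,r] to [q,r] − [p,r] + [p,q]. For instance
  ∂EFG = FG − EG + EF,
  ∂ABG = BG − AG + AB.
The resulting 12×8 matrix has rank 7, and its Smith normal form has invariant factors (1,1,1,1,1,1,1).

From H_k ≅ ker(∂_k) / im(∂_{k+1}) we obtain:

  H_0: rank C_0 − rank ∂_1 = 6 − 5 = 1, and the invariant factors of ∂_1 are all 1, so H_0 = Z.
  H_1: rank ker ∂_1 − rank ∂_2 = (12 − 5) − 7 = 0, and the invariant factors of ∂_2 are all 1, so H_1 = 0.
  H_2: rank ker ∂_2 − rank ∂_3 = (8 − 7) − 0 = 1, and there is no ∂_3, so H_2 = Z.

As a check, the Euler characteristic is 6 − 12 + 8 = 2, which agrees with 1 − 0 + 1 = 2.

H_0 ≅ Z,  H_1 = 0,  H_2 ≅ Z.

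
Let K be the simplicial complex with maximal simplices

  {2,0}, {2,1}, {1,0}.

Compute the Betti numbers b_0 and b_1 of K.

K has 3 vertices, 3 edges.
rank ∂_0 = 0, rank ∂_1 = 2 ⇒ b_0 = 3 − 0 − 2 = 1; all invariant factors of ∂_1 are 1 so no torsion. So H_0 ≅ Z.
rank ∂_1 = 2, rank ∂_2 = 0 ⇒ b_1 = 3 − 2 − 0 = 1. So H_1 ≅ Z.

b_0 = 1, b_1 = 1.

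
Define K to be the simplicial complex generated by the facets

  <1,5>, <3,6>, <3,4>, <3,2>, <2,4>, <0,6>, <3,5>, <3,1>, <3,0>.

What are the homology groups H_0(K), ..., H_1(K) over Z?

K has 7 vertices, 9 edges.
rank ∂_0 = 0, rank ∂_1 = 6 ⇒ b_0 = 7 − 0 − 6 = 1; all invariant factors of ∂_1 are 1 so no torsion. So H_0 = Z.
rank ∂_1 = 6, rank ∂_2 = 0 ⇒ b_1 = 9 − 6 − 0 = 3. So H_1 = Z^3.

H_0 = Z,  H_1 = Z^3.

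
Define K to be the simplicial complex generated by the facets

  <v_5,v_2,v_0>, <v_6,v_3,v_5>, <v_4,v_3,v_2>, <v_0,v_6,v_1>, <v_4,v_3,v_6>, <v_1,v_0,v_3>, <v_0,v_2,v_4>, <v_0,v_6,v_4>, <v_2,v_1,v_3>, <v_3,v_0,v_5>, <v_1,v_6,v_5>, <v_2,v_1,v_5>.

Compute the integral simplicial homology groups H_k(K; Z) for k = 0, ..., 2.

We work with the vertex ordering v_0 < v_1 < v_2 < v_3 < v_4 < v_5 < v_6. The simplices of K, each written with vertices in increasing order, are:

  0-simplices (7): [v_0], [v_1], [v_2], [v_3], [v_4], [v_5], [v_6]
  1-simplices (18): (18 of them)
  2-simplices (12): (12 of them)

giving chain groups C_0 ≅ Z^7, C_1 ≅ Z^18, C_2 ≅ Z^12.

Boundary ∂_1: C_1 → C_0 is given by ∂[p,q] = [q] − [p]. For instance
  ∂[v_3,v_5] = [v_5] − [v_3].
As a 7×18 matrix over Z this has rank 6, with invariant factors (1,1,1,1,1,1).

The boundary map ∂_2: C_2 → C_1 acts by ∂[p,q,r] = [q,r] − [p,r] + [p,q]. For instance
  ∂[v_0,v_2,v_5] = [v_2,v_5] − [v_0,v_5] + [v_0,v_2],
  ∂[v_1,v_5,v_6] = [v_5,v_6] − [v_1,v_6] + [v_1,v_5].
The 18×12 boundary matrix has rank 12 and Smith normal form diag(1,1,1,1,1,1,1,1,1,1,1,2).

Reading off H_k = ker ∂_k / im ∂_{k+1}:

  H_0: rank C_0 − rank ∂_1 = 7 − 6 = 1, and the invariant factors of ∂_1 are all 1, so H_0 = Z.
  H_1: rank ker ∂_1 − rank ∂_2 = (18 − 6) − 12 = 0, and ∂_2 has invariant factor 2 > 1, so H_1 = Z/2Z.
  H_2: rank ker ∂_2 − rank ∂_3 = (12 − 12) − 0 = 0, and there is no ∂_3, so H_2 = 0.

As a check, the Euler characteristic is 7 − 18 + 12 = 1, which agrees with 1 − 0 + 0 = 1.

H_0 ≅ Z,  H_1 ≅ Z/2Z,  H_2 = 0.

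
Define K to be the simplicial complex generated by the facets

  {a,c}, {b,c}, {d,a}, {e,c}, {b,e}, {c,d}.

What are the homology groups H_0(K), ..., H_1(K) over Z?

Fix the vertex order a < b < c < d < e and write every simplex with vertices in increasing order. Then dim K = 1 and the simplices of K are:

  0-simplices (5): a, b, c, d, e
  1-simplices (6): ac, ad, bc, be, cd, ce

Hence C_0 ≅ Z^5, C_1 ≅ Z^6.

Boundary ∂_1: C_1 → C_0 is given by ∂[p,q] = [q] − [p].
As a 5×6 matrix over Z this has rank 4, with invariant factors (1,1,1,1).

Reading off H_k = ker ∂_k / im ∂_{k+1}:

  H_0: rank C_0 − rank ∂_1 = 5 − 4 = 1, and the invariant factors of ∂_1 are all 1, so H_0 = Z.
  H_1: rank ker ∂_1 − rank ∂_2 = (6 − 4) − 0 = 2, and there is no ∂_2, so H_1 = Z^2.

As a check, the Euler characteristic is 5 − 6 = -1, which agrees with 1 − 2 = -1.

H_0 = Z,  H_1 = Z^2.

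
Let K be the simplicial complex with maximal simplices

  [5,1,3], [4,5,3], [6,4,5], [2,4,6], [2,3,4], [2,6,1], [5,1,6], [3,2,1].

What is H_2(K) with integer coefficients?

We work with the vertex ordering 1 < 2 < 3 < 4 < 5 < 6. The simplices of K, each written with vertices in increasing order, are:

  0-simplices (6): [1], [2], [3], [4], [5], [6]
  1-simplices (12): [1,2], [1,3], [1,5], [1,6], [2,3], [2,4], [2,6], [3,4], [3,5], [4,5], [4,6], [5,6]
  2-simplices (8): [1,2,3], [1,2,6], [1,3,5], [1,5,6], [2,3,4], [2,4,6], [3,4,5], [4,5,6]

so the chain groups are C_0 ≅ Z^6, C_1 ≅ Z^12, C_2 ≅ Z^8.

Boundary ∂_1: C_1 → C_0 maps an edge to its endpoints' difference, ∂[p,q] = q − p. For instance
  ∂[2,3] = [3] − [2].
As a 6×12 matrix over Z this has rank 5, with invariant factors (1,1,1,1,1).

∂_2: C_2 → C_1 sends each 2-simplex [p,q,r] to [q,r] − [p,r] + [p,q]. For instance
  ∂[3,4,5] = [4,5] − [3,5] + [3,4],
  ∂[1,3,5] = [3,5] − [1,5] + [1,3].
The resulting 12×8 matrix has rank 7, and its Smith normal form has invariant factors (1,1,1,1,1,1,1).

Computing H_k = (kernel of ∂_k) / (image of ∂_{k+1}):

  H_2: rank ker ∂_2 − rank ∂_3 = (8 − 7) − 0 = 1, and there is no ∂_3, so H_2 = Z.

H_2 ≅ Z.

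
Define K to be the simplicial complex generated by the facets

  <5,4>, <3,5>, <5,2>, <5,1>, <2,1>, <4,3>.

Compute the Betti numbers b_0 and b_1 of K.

b_0 = 1, b_1 = 2.

K has 5 vertices, 6 edges.
rank ∂_0 = 0, rank ∂_1 = 4 ⇒ b_0 = 5 − 0 − 4 = 1; all invariant factors of ∂_1 are 1 so no torsion. So H_0 = Z.
rank ∂_1 = 4, rank ∂_2 = 0 ⇒ b_1 = 6 − 4 − 0 = 2. So H_1 = Z^2.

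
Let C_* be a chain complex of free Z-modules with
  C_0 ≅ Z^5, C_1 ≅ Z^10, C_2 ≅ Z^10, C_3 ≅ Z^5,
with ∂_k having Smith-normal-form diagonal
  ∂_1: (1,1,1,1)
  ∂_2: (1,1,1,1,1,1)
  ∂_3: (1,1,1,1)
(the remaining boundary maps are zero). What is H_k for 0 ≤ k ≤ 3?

H_0 = Z,  H_1 = 0,  H_2 = 0,  H_3 = Z.

H_0: b_0 = 5 − 0 − 4 = 1; torsion from ∂_1 factors > 1: none. So H_0 = Z.
H_1: b_1 = 10 − 4 − 6 = 0; torsion from ∂_2 factors > 1: none. So H_1 = 0.
H_2: b_2 = 10 − 6 − 4 = 0; torsion from ∂_3 factors > 1: none. So H_2 = 0.
H_3: b_3 = 5 − 4 − 0 = 1; torsion from ∂_4 factors > 1: none. So H_3 = Z.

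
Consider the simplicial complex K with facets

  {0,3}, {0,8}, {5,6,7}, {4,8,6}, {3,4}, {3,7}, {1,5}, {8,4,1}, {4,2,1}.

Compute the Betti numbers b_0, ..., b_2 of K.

b_0 = 1, b_1 = 3, b_2 = 0.

Order the vertices as 0 < 1 < 2 < 3 < 4 < 5 < 6 < 7 < 8. Listing each simplex with vertices in this order, K has dimension 2 with simplices:

  0-simplices (9): [0], [1], [2], [3], [4], [5], [6], [7], [8]
  1-simplices (15): [0,3], [0,8], [1,2], [1,4], [1,5], [1,8], [2,4], [3,4], [3,7], [4,6], [4,8], [5,6], [5,7], [6,7], [6,8]
  2-simplices (4): [1,2,4], [1,4,8], [4,6,8], [5,6,7]

Hence C_0 ≅ Z^9, C_1 ≅ Z^15, C_2 ≅ Z^4.

∂_1: C_1 → C_0 sends each edge [p,q] (with p < q) to q − p. For instance
  ∂[6,8] = [8] − [6].
The resulting 9×15 matrix has rank 8, and its Smith normal form has invariant factors (1,1,1,1,1,1,1,1).

The boundary map ∂_2: C_2 → C_1 sends each 2-simplex [p,q,r] to [q,r] − [p,r] + [p,q]. For instance
  ∂[5,6,7] = [6,7] − [5,7] + [5,6],
  ∂[1,2,4] = [2,4] − [1,4] + [1,2].
As a 15×4 matrix over Z this has rank 4, with invariant factors (1,1,1,1).

Computing H_k = (kernel of ∂_k) / (image of ∂_{k+1}):

  H_0: rank C_0 − rank ∂_1 = 9 − 8 = 1, and the invariant factors of ∂_1 are all 1, so H_0 ≅ Z.
  H_1: rank ker ∂_1 − rank ∂_2 = (15 − 8) − 4 = 3, and the invariant factors of ∂_2 are all 1, so H_1 ≅ Z^3.
  H_2: rank ker ∂_2 − rank ∂_3 = (4 − 4) − 0 = 0, and there is no ∂_3, so H_2 ≅ 0.

As a check, the Euler characteristic is 9 − 15 + 4 = -2, which agrees with 1 − 3 + 0 = -2.

Hence the Betti numbers are b_0 = 1, b_1 = 3, b_2 = 0.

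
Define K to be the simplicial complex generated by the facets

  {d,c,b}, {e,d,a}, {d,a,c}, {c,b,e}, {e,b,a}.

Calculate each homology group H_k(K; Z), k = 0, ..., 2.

H_0 ≅ Z,  H_1 ≅ Z,  H_2 = 0.

K has 5 vertices, 10 edges, 5 triangles.
rank ∂_0 = 0, rank ∂_1 = 4 ⇒ b_0 = 5 − 0 − 4 = 1; all invariant factors of ∂_1 are 1 so no torsion. So H_0 = Z.
rank ∂_1 = 4, rank ∂_2 = 5 ⇒ b_1 = 10 − 4 − 5 = 1; all invariant factors of ∂_2 are 1 so no torsion. So H_1 = Z.
rank ∂_2 = 5, rank ∂_3 = 0 ⇒ b_2 = 5 − 5 − 0 = 0. So H_2 = 0.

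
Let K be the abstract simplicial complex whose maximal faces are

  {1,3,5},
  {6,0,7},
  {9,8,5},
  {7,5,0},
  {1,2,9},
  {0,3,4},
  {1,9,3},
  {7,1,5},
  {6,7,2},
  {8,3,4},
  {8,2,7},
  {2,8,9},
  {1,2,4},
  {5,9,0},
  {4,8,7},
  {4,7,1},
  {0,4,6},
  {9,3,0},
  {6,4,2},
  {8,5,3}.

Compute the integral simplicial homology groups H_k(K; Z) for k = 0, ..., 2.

H_0 ≅ Z,  H_1 ≅ Z × Z/2,  H_2 = 0.

We work with the vertex ordering 0 < 1 < 2 < 3 < 4 < 5 < 6 < 7 < 8 < 9. The simplices of K, each written with vertices in increasing order, are:

  0-simplices (10): [0], [1], [2], [3], [4], [5], [6], [7], [8], [9]
  1-simplices (30): (30 of them)
  2-simplices (20): (20 of them)

Hence C_0 ≅ Z^10, C_1 ≅ Z^30, C_2 ≅ Z^20.

The boundary map ∂_1: C_1 → C_0 sends each edge [p,q] (with p < q) to q − p.
This gives a 10×30 integer matrix of rank 9; reducing to Smith normal form yields diagonal entries (1,1,1,1,1,1,1,1,1).

The boundary map ∂_2: C_2 → C_1 acts by ∂[p,q,r] = [q,r] − [p,r] + [p,q]. For instance
  ∂[0,5,9] = [5,9] − [0,9] + [0,5],
  ∂[1,3,9] = [3,9] − [1,9] + [1,3].
The resulting 30×20 matrix has rank 20, and its Smith normal form has invariant factors (1,1,1,1,1,1,1,1,1,1,1,1,1,1,1,1,1,1,1,2).

Now H_k = ker ∂_k / im ∂_{k+1}, so:

  H_0: rank C_0 − rank ∂_1 = 10 − 9 = 1, and the invariant factors of ∂_1 are all 1, so H_0 ≅ Z.
  H_1: rank ker ∂_1 − rank ∂_2 = (30 − 9) − 20 = 1, and ∂_2 has invariant factor 2 > 1, so H_1 ≅ Z × Z/2.
  H_2: rank ker ∂_2 − rank ∂_3 = (20 − 20) − 0 = 0, and there is no ∂_3, so H_2 ≅ 0.

As a check, the Euler characteristic is 10 − 30 + 20 = 0, which agrees with 1 − 1 + 0 = 0.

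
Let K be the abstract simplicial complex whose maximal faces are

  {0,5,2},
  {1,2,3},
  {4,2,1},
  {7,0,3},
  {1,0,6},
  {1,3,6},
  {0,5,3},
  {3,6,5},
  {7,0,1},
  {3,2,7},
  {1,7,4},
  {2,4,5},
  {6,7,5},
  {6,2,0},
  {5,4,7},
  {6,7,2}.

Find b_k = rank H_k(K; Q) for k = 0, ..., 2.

Take the total order 0 < 1 < 2 < 3 < 4 < 5 < 6 < 7 on the vertex set. Then K (dimension 2) consists of the simplices:

  0-simplices (8): [0], [1], [2], [3], [4], [5], [6], [7]
  1-simplices (24): (24 of them)
  2-simplices (16): [0,1,6], [0,1,7], [0,2,5], [0,2,6], [0,3,5], [0,3,7], [1,2,3], [1,2,4], [1,3,6], [1,4,7], [2,3,7], [2,4,5], [2,6,7], [3,5,6], [4,5,7], [5,6,7]

Hence C_0 ≅ Z^8, C_1 ≅ Z^24, C_2 ≅ Z^16.

Boundary ∂_1: C_1 → C_0 maps an edge to its endpoints' difference, ∂[p,q] = q − p. For instance
  ∂[0,2] = [2] − [0].
This gives a 8×24 integer matrix of rank 7; reducing to Smith normal form yields diagonal entries (1,1,1,1,1,1,1).

The boundary map ∂_2: C_2 → C_1 acts by ∂[p,q,r] = [q,r] − [p,r] + [p,q]. For instance
  ∂[0,2,6] = [2,6] − [0,6] + [0,2],
  ∂[4,5,7] = [5,7] − [4,7] + [4,5].
This gives a 24×16 integer matrix of rank 15; reducing to Smith normal form yields diagonal entries (1,1,1,1,1,1,1,1,1,1,1,1,1,1,1).

Now H_k = ker ∂_k / im ∂_{k+1}, so:

  H_0: rank C_0 − rank ∂_1 = 8 − 7 = 1, and the invariant factors of ∂_1 are all 1, so H_0 ≅ Z.
  H_1: rank ker ∂_1 − rank ∂_2 = (24 − 7) − 15 = 2, and the invariant factors of ∂_2 are all 1, so H_1 ≅ Z^2.
  H_2: rank ker ∂_2 − rank ∂_3 = (16 − 15) − 0 = 1, and there is no ∂_3, so H_2 ≅ Z.

As a check, the Euler characteristic is 8 − 24 + 16 = 0, which agrees with 1 − 2 + 1 = 0.

Hence the Betti numbers are b_0 = 1, b_1 = 2, b_2 = 1.

b_0 = 1, b_1 = 2, b_2 = 1.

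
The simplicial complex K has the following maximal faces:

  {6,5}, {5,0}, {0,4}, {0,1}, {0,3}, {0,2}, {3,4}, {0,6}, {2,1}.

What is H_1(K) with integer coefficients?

H_1 = Z^3.

Take the total order 0 < 1 < 2 < 3 < 4 < 5 < 6 on the vertex set. Then K (dimension 1) consists of the simplices:

  0-simplices (7): [0], [1], [2], [3], [4], [5], [6]
  1-simplices (9): [0,1], [0,2], [0,3], [0,4], [0,5], [0,6], [1,2], [3,4], [5,6]

so the chain groups are C_0 ≅ Z^7, C_1 ≅ Z^9.

The boundary map ∂_1: C_1 → C_0 is given by ∂[p,q] = [q] − [p]. For instance
  ∂[0,3] = [3] − [0].
As a 7×9 matrix over Z this has rank 6, with invariant factors (1,1,1,1,1,1).

From H_k ≅ ker(∂_k) / im(∂_{k+1}) we obtain:

  H_1: rank ker ∂_1 − rank ∂_2 = (9 − 6) − 0 = 3, and there is no ∂_2, so H_1 ≅ Z^3.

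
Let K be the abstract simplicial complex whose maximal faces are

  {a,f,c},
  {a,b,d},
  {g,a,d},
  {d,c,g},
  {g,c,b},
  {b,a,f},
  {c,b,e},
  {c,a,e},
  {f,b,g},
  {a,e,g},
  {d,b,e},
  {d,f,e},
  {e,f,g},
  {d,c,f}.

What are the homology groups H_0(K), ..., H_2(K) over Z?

Order the vertices as a < b < c < d < e < f < g. Listing each simplex with vertices in this order, K has dimension 2 with simplices:

  0-simplices (7): a, b, c, d, e, f, g
  1-simplices (21): ab, ac, ad, ae, af, ag, bc, bd, be, bf, bg, cd, ce, cf, cg, de, df, dg, ef, eg, fg
  2-simplices (14): abd, abf, ace, acf, adg, aeg, bce, bcg, bde, bfg, cdf, cdg, def, efg

giving chain groups C_0 ≅ Z^7, C_1 ≅ Z^21, C_2 ≅ Z^14.

∂_1: C_1 → C_0 maps an edge to its endpoints' difference, ∂[p,q] = q − p. For instance
  ∂cf = f − c.
The resulting 7×21 matrix has rank 6, and its Smith normal form has invariant factors (1,1,1,1,1,1).

∂_2: C_2 → C_1 acts by ∂[p,q,r] = [q,r] − [p,r] + [p,q]. For instance
  ∂bce = ce − be + bc,
  ∂bde = de − be + bd.
As a 21×14 matrix over Z this has rank 13, with invariant factors (1,1,1,1,1,1,1,1,1,1,1,1,1).

Now H_k = ker ∂_k / im ∂_{k+1}, so:

  H_0: rank C_0 − rank ∂_1 = 7 − 6 = 1, and the invariant factors of ∂_1 are all 1, so H_0 = Z.
  H_1: rank ker ∂_1 − rank ∂_2 = (21 − 6) − 13 = 2, and the invariant factors of ∂_2 are all 1, so H_1 = Z^2.
  H_2: rank ker ∂_2 − rank ∂_3 = (14 − 13) − 0 = 1, and there is no ∂_3, so H_2 = Z.

H_0 ≅ Z,  H_1 ≅ Z^2,  H_2 ≅ Z.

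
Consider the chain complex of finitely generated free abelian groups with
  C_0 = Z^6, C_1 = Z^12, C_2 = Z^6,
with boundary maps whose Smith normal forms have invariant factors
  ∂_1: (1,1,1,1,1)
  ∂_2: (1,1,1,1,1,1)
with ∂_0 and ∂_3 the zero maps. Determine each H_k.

H_0 ≅ Z,  H_1 ≅ Z,  H_2 = 0.

H_0: b_0 = 6 − 0 − 5 = 1; torsion from ∂_1 factors > 1: none. So H_0 ≅ Z.
H_1: b_1 = 12 − 5 − 6 = 1; torsion from ∂_2 factors > 1: none. So H_1 ≅ Z.
H_2: b_2 = 6 − 6 − 0 = 0; torsion from ∂_3 factors > 1: none. So H_2 ≅ 0.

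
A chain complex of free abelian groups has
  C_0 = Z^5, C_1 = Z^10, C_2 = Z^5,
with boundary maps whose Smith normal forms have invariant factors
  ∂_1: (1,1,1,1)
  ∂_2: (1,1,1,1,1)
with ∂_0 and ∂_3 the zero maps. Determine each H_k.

H_0: b_0 = 5 − 0 − 4 = 1; torsion from ∂_1 factors > 1: none. So H_0 ≅ Z.
H_1: b_1 = 10 − 4 − 5 = 1; torsion from ∂_2 factors > 1: none. So H_1 ≅ Z.
H_2: b_2 = 5 − 5 − 0 = 0; torsion from ∂_3 factors > 1: none. So H_2 ≅ 0.

H_0 ≅ Z,  H_1 ≅ Z,  H_2 = 0.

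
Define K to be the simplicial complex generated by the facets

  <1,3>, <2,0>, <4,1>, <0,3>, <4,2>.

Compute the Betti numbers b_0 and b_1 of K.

b_0 = 1, b_1 = 1.

Fix the vertex order 0 < 1 < 2 < 3 < 4 and write every simplex with vertices in increasing order. Then dim K = 1 and the simplices of K are:

  0-simplices (5): [0], [1], [2], [3], [4]
  1-simplices (5): [0,2], [0,3], [1,3], [1,4], [2,4]

so the chain groups are C_0 ≅ Z^5, C_1 ≅ Z^5.

The boundary map ∂_1: C_1 → C_0 sends each edge [p,q] (with p < q) to q − p. For instance
  ∂[1,3] = [3] − [1].
The 5×5 boundary matrix has rank 4 and Smith normal form diag(1,1,1,1).

Reading off H_k = ker ∂_k / im ∂_{k+1}:

  H_0: rank C_0 − rank ∂_1 = 5 − 4 = 1, and the invariant factors of ∂_1 are all 1, so H_0 = Z.
  H_1: rank ker ∂_1 − rank ∂_2 = (5 − 4) − 0 = 1, and there is no ∂_2, so H_1 = Z.

As a check, the Euler characteristic is 5 − 5 = 0, which agrees with 1 − 1 = 0.

Hence the Betti numbers are b_0 = 1, b_1 = 1.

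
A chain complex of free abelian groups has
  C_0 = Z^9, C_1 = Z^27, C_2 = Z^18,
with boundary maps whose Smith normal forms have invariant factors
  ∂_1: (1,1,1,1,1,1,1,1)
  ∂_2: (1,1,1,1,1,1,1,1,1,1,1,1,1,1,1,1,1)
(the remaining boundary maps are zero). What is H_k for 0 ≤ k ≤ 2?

H_0 = Z,  H_1 = Z^2,  H_2 = Z.

H_0: b_0 = 9 − 0 − 8 = 1; torsion from ∂_1 factors > 1: none. So H_0 = Z.
H_1: b_1 = 27 − 8 − 17 = 2; torsion from ∂_2 factors > 1: none. So H_1 = Z^2.
H_2: b_2 = 18 − 17 − 0 = 1; torsion from ∂_3 factors > 1: none. So H_2 = Z.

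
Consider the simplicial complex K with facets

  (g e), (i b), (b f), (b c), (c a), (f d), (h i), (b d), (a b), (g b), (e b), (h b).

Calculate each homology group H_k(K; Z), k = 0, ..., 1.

Take the total order a < b < c < d < e < f < g < h < i on the vertex set. Then K (dimension 1) consists of the simplices:

  0-simplices (9): a, b, c, d, e, f, g, h, i
  1-simplices (12): ab, ac, bc, bd, be, bf, bg, bh, bi, df, eg, hi

so the chain groups are C_0 ≅ Z^9, C_1 ≅ Z^12.

Boundary ∂_1: C_1 → C_0 is given by ∂[p,q] = [q] − [p]. For instance
  ∂hi = i − h.
This gives a 9×12 integer matrix of rank 8; reducing to Smith normal form yields diagonal entries (1,1,1,1,1,1,1,1).

Computing H_k = (kernel of ∂_k) / (image of ∂_{k+1}):

  H_0: rank C_0 − rank ∂_1 = 9 − 8 = 1, and the invariant factors of ∂_1 are all 1, so H_0 = Z.
  H_1: rank ker ∂_1 − rank ∂_2 = (12 − 8) − 0 = 4, and there is no ∂_2, so H_1 = Z^4.

As a check, the Euler characteristic is 9 − 12 = -3, which agrees with 1 − 4 = -3.
(K is a triangulation of a wedge of 4 circles.)

H_0 = Z,  H_1 = Z^4.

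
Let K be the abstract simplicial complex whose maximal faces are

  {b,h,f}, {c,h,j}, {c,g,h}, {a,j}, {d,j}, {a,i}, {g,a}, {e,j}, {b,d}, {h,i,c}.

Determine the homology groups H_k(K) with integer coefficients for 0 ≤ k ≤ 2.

We work with the vertex ordering a < b < c < d < e < f < g < h < i < j. The simplices of K, each written with vertices in increasing order, are:

  0-simplices (10): a, b, c, d, e, f, g, h, i, j
  1-simplices (16): ag, ai, aj, bd, bf, bh, cg, ch, ci, cj, dj, ej, fh, gh, hi, hj
  2-simplices (4): bfh, cgh, chi, chj

Hence C_0 ≅ Z^10, C_1 ≅ Z^16, C_2 ≅ Z^4.

The boundary map ∂_1: C_1 → C_0 is given by ∂[p,q] = [q] − [p].
This gives a 10×16 integer matrix of rank 9; reducing to Smith normal form yields diagonal entries (1,1,1,1,1,1,1,1,1).

∂_2: C_2 → C_1 sends each 2-simplex [p,q,r] to [q,r] − [p,r] + [p,q]. For instance
  ∂bfh = fh − bh + bf,
  ∂chi = hi − ci + ch.
The resulting 16×4 matrix has rank 4, and its Smith normal form has invariant factors (1,1,1,1).

Reading off H_k = ker ∂_k / im ∂_{k+1}:

  H_0: rank C_0 − rank ∂_1 = 10 − 9 = 1, and the invariant factors of ∂_1 are all 1, so H_0 = Z.
  H_1: rank ker ∂_1 − rank ∂_2 = (16 − 9) − 4 = 3, and the invariant factors of ∂_2 are all 1, so H_1 = Z^3.
  H_2: rank ker ∂_2 − rank ∂_3 = (4 − 4) − 0 = 0, and there is no ∂_3, so H_2 = 0.

As a check, the Euler characteristic is 10 − 16 + 4 = -2, which agrees with 1 − 3 + 0 = -2.

H_0 = Z,  H_1 = Z^3,  H_2 = 0.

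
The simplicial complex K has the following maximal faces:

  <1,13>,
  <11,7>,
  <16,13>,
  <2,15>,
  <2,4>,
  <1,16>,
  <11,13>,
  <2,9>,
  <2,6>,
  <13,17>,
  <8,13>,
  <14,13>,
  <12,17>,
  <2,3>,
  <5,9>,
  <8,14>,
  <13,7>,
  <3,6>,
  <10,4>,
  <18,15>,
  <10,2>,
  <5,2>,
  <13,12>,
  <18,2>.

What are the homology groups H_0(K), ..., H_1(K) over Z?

Fix the vertex order 1 < 2 < 3 < 4 < 5 < 6 < 7 < 8 < 9 < 10 < 11 < 12 < 13 < 14 < 15 < 16 < 17 < 18 and write every simplex with vertices in increasing order. Then dim K = 1 and the simplices of K are:

  0-simplices (18): [1], [2], [3], [4], [5], [6], [7], [8], [9], [10], [11], [12], [13], [14], [15], [16], [17], [18]
  1-simplices (24): (24 of them)

giving chain groups C_0 ≅ Z^18, C_1 ≅ Z^24.

Boundary ∂_1: C_1 → C_0 sends each edge [p,q] (with p < q) to q − p. For instance
  ∂[15,18] = [18] − [15].
This gives a 18×24 integer matrix of rank 16; reducing to Smith normal form yields diagonal entries (1,1,1,1,1,1,1,1,1,1,1,1,1,1,1,1).

Now H_k = ker ∂_k / im ∂_{k+1}, so:

  H_0: rank C_0 − rank ∂_1 = 18 − 16 = 2, and the invariant factors of ∂_1 are all 1, so H_0 = Z^2.
  H_1: rank ker ∂_1 − rank ∂_2 = (24 − 16) − 0 = 8, and there is no ∂_2, so H_1 = Z^8.

H_0 ≅ Z^2,  H_1 ≅ Z^8.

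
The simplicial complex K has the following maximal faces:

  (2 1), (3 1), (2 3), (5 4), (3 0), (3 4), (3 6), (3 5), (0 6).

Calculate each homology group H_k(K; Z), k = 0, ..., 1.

Order the vertices as 0 < 1 < 2 < 3 < 4 < 5 < 6. Listing each simplex with vertices in this order, K has dimension 1 with simplices:

  0-simplices (7): [0], [1], [2], [3], [4], [5], [6]
  1-simplices (9): [0,3], [0,6], [1,2], [1,3], [2,3], [3,4], [3,5], [3,6], [4,5]

Hence C_0 ≅ Z^7, C_1 ≅ Z^9.

Boundary ∂_1: C_1 → C_0 maps an edge to its endpoints' difference, ∂[p,q] = q − p. For instance
  ∂[2,3] = [3] − [2].
The 7×9 boundary matrix has rank 6 and Smith normal form diag(1,1,1,1,1,1).

Reading off H_k = ker ∂_k / im ∂_{k+1}:

  H_0: rank C_0 − rank ∂_1 = 7 − 6 = 1, and the invariant factors of ∂_1 are all 1, so H_0 ≅ Z.
  H_1: rank ker ∂_1 − rank ∂_2 = (9 − 6) − 0 = 3, and there is no ∂_2, so H_1 ≅ Z^3.

As a check, the Euler characteristic is 7 − 9 = -2, which agrees with 1 − 3 = -2.

H_0 ≅ Z,  H_1 ≅ Z^3.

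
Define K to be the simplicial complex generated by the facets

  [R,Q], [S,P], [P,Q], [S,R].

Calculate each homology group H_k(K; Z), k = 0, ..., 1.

H_0 ≅ Z,  H_1 ≅ Z.

We work with the vertex ordering P < Q < R < S. The simplices of K, each written with vertices in increasing order, are:

  0-simplices (4): P, Q, R, S
  1-simplices (4): PQ, PS, QR, RS

giving chain groups C_0 ≅ Z^4, C_1 ≅ Z^4.

The boundary map ∂_1: C_1 → C_0 maps an edge to its endpoints' difference, ∂[p,q] = q − p.
The 4×4 boundary matrix has rank 3 and Smith normal form diag(1,1,1).

Now H_k = ker ∂_k / im ∂_{k+1}, so:

  H_0: rank C_0 − rank ∂_1 = 4 − 3 = 1, and the invariant factors of ∂_1 are all 1, so H_0 = Z.
  H_1: rank ker ∂_1 − rank ∂_2 = (4 − 3) − 0 = 1, and there is no ∂_2, so H_1 = Z.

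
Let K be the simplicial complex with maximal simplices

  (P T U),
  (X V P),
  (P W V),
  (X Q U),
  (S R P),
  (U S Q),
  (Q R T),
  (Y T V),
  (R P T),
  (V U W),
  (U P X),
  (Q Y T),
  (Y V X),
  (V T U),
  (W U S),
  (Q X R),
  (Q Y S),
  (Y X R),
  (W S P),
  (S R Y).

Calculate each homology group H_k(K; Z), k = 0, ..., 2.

H_0 ≅ Z,  H_1 ≅ Z ⊕ Z_2,  H_2 = 0.

Fix the vertex order P < Q < R < S < T < U < V < W < X < Y and write every simplex with vertices in increasing order. Then dim K = 2 and the simplices of K are:

  0-simplices (10): P, Q, R, S, T, U, V, W, X, Y
  1-simplices (30): PR, PS, PT, PU, PV, PW, PX, QR, QS, QT, QU, QX, QY, RS, RT, RX, RY, SU, SW, SY, TU, TV, TY, UV, UW, UX, VW, VX, VY, XY
  2-simplices (20): PRS, PRT, PSW, PTU, PUX, PVW, PVX, QRT, QRX, QSU, QSY, QTY, QUX, RSY, RXY, SUW, TUV, TVY, UVW, VXY

so the chain groups are C_0 ≅ Z^10, C_1 ≅ Z^30, C_2 ≅ Z^20.

The boundary map ∂_1: C_1 → C_0 is given by ∂[p,q] = [q] − [p].
As a 10×30 matrix over Z this has rank 9, with invariant factors (1,1,1,1,1,1,1,1,1).

Boundary ∂_2: C_2 → C_1 maps a triangle to the signed sum of its edges. For instance
  ∂QRT = RT − QT + QR,
  ∂PSW = SW − PW + PS.
The 30×20 boundary matrix has rank 20 and Smith normal form diag(1,1,1,1,1,1,1,1,1,1,1,1,1,1,1,1,1,1,1,2).

From H_k ≅ ker(∂_k) / im(∂_{k+1}) we obtain:

  H_0: rank C_0 − rank ∂_1 = 10 − 9 = 1, and the invariant factors of ∂_1 are all 1, so H_0 ≅ Z.
  H_1: rank ker ∂_1 − rank ∂_2 = (30 − 9) − 20 = 1, and ∂_2 has invariant factor 2 > 1, so H_1 ≅ Z ⊕ Z_2.
  H_2: rank ker ∂_2 − rank ∂_3 = (20 − 20) − 0 = 0, and there is no ∂_3, so H_2 ≅ 0.

As a check, the Euler characteristic is 10 − 30 + 20 = 0, which agrees with 1 − 1 + 0 = 0.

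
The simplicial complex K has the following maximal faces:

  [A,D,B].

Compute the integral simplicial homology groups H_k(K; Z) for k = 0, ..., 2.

Order the vertices as A < B < D. Listing each simplex with vertices in this order, K has dimension 2 with simplices:

  0-simplices (3): A, B, D
  1-simplices (3): AB, AD, BD
  2-simplices (1): ABD

so the chain groups are C_0 ≅ Z^3, C_1 ≅ Z^3, C_2 ≅ Z^1.

The boundary map ∂_1: C_1 → C_0 is given by ∂[p,q] = [q] − [p]. For instance
  ∂AB = B − A.
The 3×3 boundary matrix has rank 2 and Smith normal form diag(1,1).

∂_2: C_2 → C_1 acts by ∂[p,q,r] = [q,r] − [p,r] + [p,q]. For instance
  ∂ABD = BD − AD + AB.
The resulting 3×1 matrix has rank 1, and its Smith normal form has invariant factors (1).

From H_k ≅ ker(∂_k) / im(∂_{k+1}) we obtain:

  H_0: rank C_0 − rank ∂_1 = 3 − 2 = 1, and the invariant factors of ∂_1 are all 1, so H_0 ≅ Z.
  H_1: rank ker ∂_1 − rank ∂_2 = (3 − 2) − 1 = 0, and the invariant factors of ∂_2 are all 1, so H_1 ≅ 0.
  H_2: rank ker ∂_2 − rank ∂_3 = (1 − 1) − 0 = 0, and there is no ∂_3, so H_2 ≅ 0.

(K is a triangulation of the 2-simplex.)

H_0 = Z,  H_1 = 0,  H_2 = 0.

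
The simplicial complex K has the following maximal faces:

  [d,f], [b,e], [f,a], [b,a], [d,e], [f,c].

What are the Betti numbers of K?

Order the vertices as a < b < c < d < e < f. Listing each simplex with vertices in this order, K has dimension 1 with simplices:

  0-simplices (6): a, b, c, d, e, f
  1-simplices (6): ab, af, be, cf, de, df

giving chain groups C_0 ≅ Z^6, C_1 ≅ Z^6.

Boundary ∂_1: C_1 → C_0 is given by ∂[p,q] = [q] − [p].
This gives a 6×6 integer matrix of rank 5; reducing to Smith normal form yields diagonal entries (1,1,1,1,1).

From H_k ≅ ker(∂_k) / im(∂_{k+1}) we obtain:

  H_0: rank C_0 − rank ∂_1 = 6 − 5 = 1, and the invariant factors of ∂_1 are all 1, so H_0 = Z.
  H_1: rank ker ∂_1 − rank ∂_2 = (6 − 5) − 0 = 1, and there is no ∂_2, so H_1 = Z.

Hence the Betti numbers are b_0 = 1, b_1 = 1.

b_0 = 1, b_1 = 1.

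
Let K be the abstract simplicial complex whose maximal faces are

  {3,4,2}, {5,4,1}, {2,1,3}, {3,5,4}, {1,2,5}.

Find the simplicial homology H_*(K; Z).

Take the total order 1 < 2 < 3 < 4 < 5 on the vertex set. Then K (dimension 2) consists of the simplices:

  0-simplices (5): [1], [2], [3], [4], [5]
  1-simplices (10): [1,2], [1,3], [1,4], [1,5], [2,3], [2,4], [2,5], [3,4], [3,5], [4,5]
  2-simplices (5): [1,2,3], [1,2,5], [1,4,5], [2,3,4], [3,4,5]

so the chain groups are C_0 ≅ Z^5, C_1 ≅ Z^10, C_2 ≅ Z^5.

Boundary ∂_1: C_1 → C_0 sends each edge [p,q] (with p < q) to q − p. For instance
  ∂[2,5] = [5] − [2].
As a 5×10 matrix over Z this has rank 4, with invariant factors (1,1,1,1).

∂_2: C_2 → C_1 maps a triangle to the signed sum of its edges. For instance
  ∂[2,3,4] = [3,4] − [2,4] + [2,3],
  ∂[3,4,5] = [4,5] − [3,5] + [3,4].
As a 10×5 matrix over Z this has rank 5, with invariant factors (1,1,1,1,1).

From H_k ≅ ker(∂_k) / im(∂_{k+1}) we obtain:

  H_0: rank C_0 − rank ∂_1 = 5 − 4 = 1, and the invariant factors of ∂_1 are all 1, so H_0 = Z.
  H_1: rank ker ∂_1 − rank ∂_2 = (10 − 4) − 5 = 1, and the invariant factors of ∂_2 are all 1, so H_1 = Z.
  H_2: rank ker ∂_2 − rank ∂_3 = (5 − 5) − 0 = 0, and there is no ∂_3, so H_2 = 0.

As a check, the Euler characteristic is 5 − 10 + 5 = 0, which agrees with 1 − 1 + 0 = 0.
(K is a triangulation of the Möbius band.)

H_0 = Z,  H_1 = Z,  H_2 = 0.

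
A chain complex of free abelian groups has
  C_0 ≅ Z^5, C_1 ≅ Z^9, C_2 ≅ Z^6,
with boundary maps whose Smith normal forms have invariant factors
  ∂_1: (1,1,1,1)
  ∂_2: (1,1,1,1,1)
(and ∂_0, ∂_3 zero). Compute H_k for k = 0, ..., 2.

H_0: b_0 = 5 − 0 − 4 = 1; torsion from ∂_1 factors > 1: none. So H_0 = Z.
H_1: b_1 = 9 − 4 − 5 = 0; torsion from ∂_2 factors > 1: none. So H_1 = 0.
H_2: b_2 = 6 − 5 − 0 = 1; torsion from ∂_3 factors > 1: none. So H_2 = Z.

H_0 = Z,  H_1 = 0,  H_2 = Z.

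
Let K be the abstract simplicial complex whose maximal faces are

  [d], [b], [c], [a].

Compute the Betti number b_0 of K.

b_0 = 4.

Take the total order a < b < c < d on the vertex set. Then K (dimension 0) consists of the simplices:

  0-simplices (4): a, b, c, d

Hence C_0 ≅ Z^4.

From H_k ≅ ker(∂_k) / im(∂_{k+1}) we obtain:

  H_0: rank C_0 − rank ∂_1 = 4 − 0 = 4, and there is no ∂_1, so H_0 ≅ Z^4.

Hence the Betti numbers are b_0 = 4.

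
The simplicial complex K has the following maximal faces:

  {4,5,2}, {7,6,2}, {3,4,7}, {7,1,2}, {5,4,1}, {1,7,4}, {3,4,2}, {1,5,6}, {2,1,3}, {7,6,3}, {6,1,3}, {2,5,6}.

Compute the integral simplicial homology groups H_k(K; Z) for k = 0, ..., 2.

H_0 = Z,  H_1 = Z/2,  H_2 = 0.

Take the total order 1 < 2 < 3 < 4 < 5 < 6 < 7 on the vertex set. Then K (dimension 2) consists of the simplices:

  0-simplices (7): [1], [2], [3], [4], [5], [6], [7]
  1-simplices (18): [1,2], [1,3], [1,4], [1,5], [1,6], [1,7], [2,3], [2,4], [2,5], [2,6], [2,7], [3,4], [3,6], [3,7], [4,5], [4,7], [5,6], [6,7]
  2-simplices (12): [1,2,3], [1,2,7], [1,3,6], [1,4,5], [1,4,7], [1,5,6], [2,3,4], [2,4,5], [2,5,6], [2,6,7], [3,4,7], [3,6,7]

so the chain groups are C_0 ≅ Z^7, C_1 ≅ Z^18, C_2 ≅ Z^12.

The boundary map ∂_1: C_1 → C_0 is given by ∂[p,q] = [q] − [p]. For instance
  ∂[2,5] = [5] − [2].
This gives a 7×18 integer matrix of rank 6; reducing to Smith normal form yields diagonal entries (1,1,1,1,1,1).

Boundary ∂_2: C_2 → C_1 acts by ∂[p,q,r] = [q,r] − [p,r] + [p,q]. For instance
  ∂[2,4,5] = [4,5] − [2,5] + [2,4],
  ∂[1,3,6] = [3,6] − [1,6] + [1,3].
As a 18×12 matrix over Z this has rank 12, with invariant factors (1,1,1,1,1,1,1,1,1,1,1,2).

Now H_k = ker ∂_k / im ∂_{k+1}, so:

  H_0: rank C_0 − rank ∂_1 = 7 − 6 = 1, and the invariant factors of ∂_1 are all 1, so H_0 ≅ Z.
  H_1: rank ker ∂_1 − rank ∂_2 = (18 − 6) − 12 = 0, and ∂_2 has invariant factor 2 > 1, so H_1 ≅ Z/2.
  H_2: rank ker ∂_2 − rank ∂_3 = (12 − 12) − 0 = 0, and there is no ∂_3, so H_2 ≅ 0.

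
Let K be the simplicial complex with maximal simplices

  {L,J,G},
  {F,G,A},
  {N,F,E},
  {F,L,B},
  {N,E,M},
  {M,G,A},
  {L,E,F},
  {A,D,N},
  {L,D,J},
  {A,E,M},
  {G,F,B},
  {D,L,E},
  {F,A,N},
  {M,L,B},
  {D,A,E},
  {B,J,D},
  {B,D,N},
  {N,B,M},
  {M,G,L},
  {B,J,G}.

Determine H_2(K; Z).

We work with the vertex ordering A < B < D < E < F < G < J < L < M < N. The simplices of K, each written with vertices in increasing order, are:

  0-simplices (10): A, B, D, E, F, G, J, L, M, N
  1-simplices (30): AD, AE, AF, AG, AM, AN, BD, BF, BG, BJ, BL, BM, BN, DE, DJ, DL, DN, EF, EL, EM, EN, FG, FL, FN, GJ, GL, GM, JL, LM, MN
  2-simplices (20): ADE, ADN, AEM, AFG, AFN, AGM, BDJ, BDN, BFG, BFL, BGJ, BLM, BMN, DEL, DJL, EFL, EFN, EMN, GJL, GLM

giving chain groups C_0 ≅ Z^10, C_1 ≅ Z^30, C_2 ≅ Z^20.

Boundary ∂_1: C_1 → C_0 is given by ∂[p,q] = [q] − [p]. For instance
  ∂DJ = J − D.
The 10×30 boundary matrix has rank 9 and Smith normal form diag(1,1,1,1,1,1,1,1,1).

The boundary map ∂_2: C_2 → C_1 sends each 2-simplex [p,q,r] to [q,r] − [p,r] + [p,q]. For instance
  ∂BFG = FG − BG + BF,
  ∂BFL = FL − BL + BF.
This gives a 30×20 integer matrix of rank 20; reducing to Smith normal form yields diagonal entries (1,1,1,1,1,1,1,1,1,1,1,1,1,1,1,1,1,1,1,2).

Computing H_k = (kernel of ∂_k) / (image of ∂_{k+1}):

  H_2: rank ker ∂_2 − rank ∂_3 = (20 − 20) − 0 = 0, and there is no ∂_3, so H_2 ≅ 0.

(K is a triangulation of the Klein bottle.)

H_2 ≅ 0.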